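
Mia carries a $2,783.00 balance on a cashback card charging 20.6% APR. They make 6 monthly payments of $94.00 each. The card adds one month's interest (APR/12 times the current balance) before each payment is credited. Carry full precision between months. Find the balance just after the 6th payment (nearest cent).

Monthly rate r = 20.6%/12 = 1.71667% = 0.0171667.
Each month: B ← B·(1+r) − $94.00.
Month 1: interest $47.77; balance after payment $2,736.77.
Month 2: interest $46.98; balance after payment $2,689.76.
Month 3: interest $46.17; balance after payment $2,641.93.
Month 4: interest $45.35; balance after payment $2,593.28.
Month 5: interest $44.52; balance after payment $2,543.80.
Month 6: interest $43.67; balance after payment $2,493.47.

$2,493.47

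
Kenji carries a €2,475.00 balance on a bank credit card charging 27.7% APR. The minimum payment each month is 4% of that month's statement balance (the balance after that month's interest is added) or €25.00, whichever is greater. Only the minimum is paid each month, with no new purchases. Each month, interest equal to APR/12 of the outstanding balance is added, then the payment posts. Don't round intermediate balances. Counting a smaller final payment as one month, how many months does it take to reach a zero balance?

Monthly rate r = 27.7%/12 = 2.30833% = 0.0230833.
While 4% of the post-interest balance exceeds €25.00, each month B ← (B·(1+r))·(1 − 0.04), i.e. B shrinks by the factor (1+r)·0.96 = 0.98216.
This holds for months 1–78. Entering month 79 the balance is €607.84; 4% of the post-interest balance is now below €25.00, so the flat €25.00 minimum applies from here.
From month 79 a fixed €25.00 at rate r clears €607.84 in 37 more payments. Total: 78 + 37 = 115 months.

115 months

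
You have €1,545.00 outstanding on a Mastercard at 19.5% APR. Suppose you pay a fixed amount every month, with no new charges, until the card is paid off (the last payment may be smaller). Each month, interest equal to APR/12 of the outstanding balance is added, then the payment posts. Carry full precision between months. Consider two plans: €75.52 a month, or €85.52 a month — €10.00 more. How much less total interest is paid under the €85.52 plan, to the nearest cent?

€49.44

Monthly rate r = 19.5%/12 = 1.625% = 0.01625.
At €75.52/mo: n = ⌈−ln(1 − rB₀/P)/ln(1+r)⌉ = 26 payments (last €5.42); total interest = total paid − €1,545.00 = €348.42.
At €85.52/mo: 22 payments (last €48.06); total interest €298.98.
Interest saved = €348.42 − €298.98 = €49.44.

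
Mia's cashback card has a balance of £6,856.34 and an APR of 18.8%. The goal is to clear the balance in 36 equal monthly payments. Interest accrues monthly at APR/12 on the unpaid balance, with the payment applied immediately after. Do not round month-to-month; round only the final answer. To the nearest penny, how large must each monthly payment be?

£250.63

Monthly rate r = 18.8%/12 = 1.56667% = 0.0156667.
Level-payment amortization: P = B₀·r / (1 − (1+r)^(−n)) = 6856.34·0.0156667 / (1 − 1.01567^(−36)).
Denominator 1 − (1+r)^(−36) = 0.428578183.
P = 107.416 / 0.428578183 ≈ 250.63.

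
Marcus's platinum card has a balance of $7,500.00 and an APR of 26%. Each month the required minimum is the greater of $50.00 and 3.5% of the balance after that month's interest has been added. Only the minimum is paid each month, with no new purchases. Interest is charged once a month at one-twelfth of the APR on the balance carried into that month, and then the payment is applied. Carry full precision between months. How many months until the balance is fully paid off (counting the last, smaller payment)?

162 months

Monthly rate r = 26%/12 = 2.16667% = 0.0216667.
While 3.5% of the post-interest balance exceeds $50.00, each month B ← (B·(1+r))·(1 − 0.035), i.e. B shrinks by the factor (1+r)·0.965 = 0.98591.
This holds for months 1–119. Entering month 120 the balance is $1,385.51; 3.5% of the post-interest balance is now below $50.00, so the flat $50.00 minimum applies from here.
From month 120 a fixed $50.00 at rate r clears $1,385.51 in 43 more payments. Total: 119 + 43 = 162 months.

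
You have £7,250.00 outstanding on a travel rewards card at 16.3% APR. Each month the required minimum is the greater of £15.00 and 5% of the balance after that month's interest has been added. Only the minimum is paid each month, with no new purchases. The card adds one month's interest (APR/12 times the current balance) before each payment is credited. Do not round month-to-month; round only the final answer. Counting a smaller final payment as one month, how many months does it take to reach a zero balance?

Monthly rate r = 16.3%/12 = 1.35833% = 0.0135833.
While 5% of the post-interest balance exceeds £15.00, each month B ← (B·(1+r))·(1 − 0.05), i.e. B shrinks by the factor (1+r)·0.95 = 0.9629.
This holds for months 1–85. Entering month 86 the balance is £291.67; 5% of the post-interest balance is now below £15.00, so the flat £15.00 minimum applies from here.
From month 86 a fixed £15.00 at rate r clears £291.67 in 23 more payments. Total: 85 + 23 = 108 months.

108 months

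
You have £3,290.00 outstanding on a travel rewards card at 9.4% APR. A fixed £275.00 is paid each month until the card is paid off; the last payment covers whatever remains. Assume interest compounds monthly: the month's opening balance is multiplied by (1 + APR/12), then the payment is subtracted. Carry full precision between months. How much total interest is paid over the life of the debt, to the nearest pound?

Monthly rate r = 9.4%/12 = 0.783333% = 0.00783333.
Payoff takes n = ⌈−ln(1 − rB₀/P)/ln(1+r)⌉ = ⌈12.611⌉ = 13 payments; the last is £168.29.
Total paid = 12·£275.00 + £168.29 = £3,468.29.
Total interest = total paid − principal = £3,468.29 − £3,290.00 = £178.29.

£178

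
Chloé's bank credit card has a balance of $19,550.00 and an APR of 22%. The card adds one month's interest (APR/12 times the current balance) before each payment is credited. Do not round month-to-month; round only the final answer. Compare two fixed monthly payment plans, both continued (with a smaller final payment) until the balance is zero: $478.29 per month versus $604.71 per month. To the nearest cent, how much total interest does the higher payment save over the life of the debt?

Monthly rate r = 22%/12 = 1.83333% = 0.0183333.
At $478.29/mo: n = ⌈−ln(1 − rB₀/P)/ln(1+r)⌉ = 77 payments (last $81.34); total interest = total paid − $19,550.00 = $16,881.38.
At $604.71/mo: 50 payments (last $268.57); total interest $10,349.36.
Interest saved = $16,881.38 − $10,349.36 = $6,532.02.

$6,532.02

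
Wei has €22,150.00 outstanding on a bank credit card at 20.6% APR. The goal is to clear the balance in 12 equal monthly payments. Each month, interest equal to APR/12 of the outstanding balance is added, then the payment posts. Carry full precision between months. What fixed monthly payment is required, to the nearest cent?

€2,058.22

Monthly rate r = 20.6%/12 = 1.71667% = 0.0171667.
Level-payment amortization: P = B₀·r / (1 − (1+r)^(−n)) = 22150.00·0.0171667 / (1 − 1.01717^(−12)).
Denominator 1 − (1+r)^(−12) = 0.184742946.
P = 380.242 / 0.184742946 ≈ 2058.22.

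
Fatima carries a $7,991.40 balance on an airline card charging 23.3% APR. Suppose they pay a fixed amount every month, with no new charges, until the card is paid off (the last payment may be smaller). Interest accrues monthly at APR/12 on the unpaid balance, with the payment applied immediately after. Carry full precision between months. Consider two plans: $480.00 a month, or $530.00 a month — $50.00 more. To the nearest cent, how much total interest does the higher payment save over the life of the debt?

Monthly rate r = 23.3%/12 = 1.94167% = 0.0194167.
At $480.00/mo: n = ⌈−ln(1 − rB₀/P)/ln(1+r)⌉ = 21 payments (last $147.28); total interest = total paid − $7,991.40 = $1,755.88.
At $530.00/mo: 19 payments (last $6.80); total interest $1,555.40.
Interest saved = $1,755.88 − $1,555.40 = $200.48.

$200.48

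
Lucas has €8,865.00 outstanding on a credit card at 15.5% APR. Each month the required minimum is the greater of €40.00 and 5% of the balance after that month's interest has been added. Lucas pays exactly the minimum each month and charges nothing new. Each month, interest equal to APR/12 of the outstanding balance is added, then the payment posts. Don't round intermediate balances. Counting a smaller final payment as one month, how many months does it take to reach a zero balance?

Monthly rate r = 15.5%/12 = 1.29167% = 0.0129167.
While 5% of the post-interest balance exceeds €40.00, each month B ← (B·(1+r))·(1 − 0.05), i.e. B shrinks by the factor (1+r)·0.95 = 0.96227.
This holds for months 1–63. Entering month 64 the balance is €785.98; 5% of the post-interest balance is now below €40.00, so the flat €40.00 minimum applies from here.
From month 64 a fixed €40.00 at rate r clears €785.98 in 23 more payments. Total: 63 + 23 = 86 months.

86 months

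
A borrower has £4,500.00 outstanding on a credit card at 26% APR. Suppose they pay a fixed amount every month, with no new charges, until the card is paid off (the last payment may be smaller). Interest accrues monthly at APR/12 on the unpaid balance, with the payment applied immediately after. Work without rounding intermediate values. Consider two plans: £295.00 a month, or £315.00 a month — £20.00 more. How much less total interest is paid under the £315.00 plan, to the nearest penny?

£79.13

Monthly rate r = 26%/12 = 2.16667% = 0.0216667.
At £295.00/mo: n = ⌈−ln(1 − rB₀/P)/ln(1+r)⌉ = 19 payments (last £212.60); total interest = total paid − £4,500.00 = £1,022.60.
At £315.00/mo: 18 payments (last £88.47); total interest £943.47.
Interest saved = £1,022.60 − £943.47 = £79.13.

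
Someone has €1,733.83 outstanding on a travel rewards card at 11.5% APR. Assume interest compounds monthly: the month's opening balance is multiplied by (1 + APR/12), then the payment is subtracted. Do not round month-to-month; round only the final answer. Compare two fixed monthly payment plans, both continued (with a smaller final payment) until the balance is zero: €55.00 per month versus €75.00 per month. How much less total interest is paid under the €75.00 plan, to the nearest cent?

Monthly rate r = 11.5%/12 = 0.958333% = 0.00958333.
At €55.00/mo: n = ⌈−ln(1 − rB₀/P)/ln(1+r)⌉ = 38 payments (last €39.23); total interest = total paid − €1,733.83 = €340.40.
At €75.00/mo: 27 payments (last €19.44); total interest €235.61.
Interest saved = €340.40 − €235.61 = €104.79.

€104.79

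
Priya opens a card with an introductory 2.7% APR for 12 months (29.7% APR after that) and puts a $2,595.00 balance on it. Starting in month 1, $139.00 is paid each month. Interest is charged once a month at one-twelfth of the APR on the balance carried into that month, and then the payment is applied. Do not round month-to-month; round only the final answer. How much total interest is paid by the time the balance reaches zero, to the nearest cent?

$159.99

Promo months 1–12 at r₀ = 2.7%/12 = 0.00225; months 13+ at r₁ = 29.7%/12 = 0.02475.
After month 12: iterate B ← B·(1+r₀) − $139.00 for 12 months → $977.14.
Then at r₁ with $139.00/mo: n₂ = −ln(1 − r₁·B/P)/ln(1+r₁) ≈ 7.82 → 8 more payments.
Total paid = 19·$139.00 + $113.99 = $2,754.99; interest = $2,754.99 − $2,595.00 = $159.99.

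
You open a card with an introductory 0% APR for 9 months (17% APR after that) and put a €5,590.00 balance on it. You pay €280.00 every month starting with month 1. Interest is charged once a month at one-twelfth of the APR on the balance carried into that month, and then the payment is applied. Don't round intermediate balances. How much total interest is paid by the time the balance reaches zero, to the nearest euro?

€290

Promo months 1–9 at r₀ = 0%/12 = 0; months 10+ at r₁ = 17%/12 = 0.0141667.
After month 9 (no interest yet): B = €5,590.00 − 9·€280.00 = €3,070.00.
Then at r₁ with €280.00/mo: n₂ = −ln(1 − r₁·B/P)/ln(1+r₁) ≈ 12.00 → 12 more payments.
Total paid = 20·€280.00 + €279.98 = €5,879.98; interest = €5,879.98 − €5,590.00 = €289.98.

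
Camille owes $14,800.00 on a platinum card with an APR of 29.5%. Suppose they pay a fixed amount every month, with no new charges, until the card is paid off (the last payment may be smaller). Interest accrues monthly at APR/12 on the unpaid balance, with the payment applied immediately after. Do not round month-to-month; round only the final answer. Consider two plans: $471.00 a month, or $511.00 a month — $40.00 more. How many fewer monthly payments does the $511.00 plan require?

Monthly rate r = 29.5%/12 = 2.45833% = 0.0245833.
At $471.00/mo: n = ⌈−ln(1 − rB₀/P)/ln(1+r)⌉ = 61 payments (last $452.32); total interest = total paid − $14,800.00 = $13,912.32.
At $511.00/mo: 52 payments (last $131.99); total interest $11,392.99.
Payments saved = 61 − 52 = 9.

9 fewer payments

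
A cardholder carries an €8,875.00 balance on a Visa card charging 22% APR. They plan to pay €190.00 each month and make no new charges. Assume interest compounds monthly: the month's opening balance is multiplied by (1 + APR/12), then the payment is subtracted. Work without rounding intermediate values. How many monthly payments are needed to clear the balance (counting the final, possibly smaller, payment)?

107 months

Monthly rate r = 22%/12 = 1.83333% = 0.0183333.
Recurrence: B ← B·(1+r) − €190.00.
Month 1: interest €162.71; balance after payment €8,847.71.
Month 2: interest €162.21; balance after payment €8,819.92.
Closed form: n = −ln(1 − rB₀/P)/ln(1+r) = −ln(0.14364)/ln(1.01833) ≈ 106.810, so the balance reaches zero during payment 107.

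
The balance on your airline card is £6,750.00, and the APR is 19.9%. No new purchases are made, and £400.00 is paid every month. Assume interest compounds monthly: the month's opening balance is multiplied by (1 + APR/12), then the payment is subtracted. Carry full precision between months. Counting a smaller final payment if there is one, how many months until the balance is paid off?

Monthly rate r = 19.9%/12 = 1.65833% = 0.0165833.
Recurrence: B ← B·(1+r) − £400.00.
Month 1: interest £111.94; balance after payment £6,461.94.
Month 2: interest £107.16; balance after payment £6,169.10.
Closed form: n = −ln(1 − rB₀/P)/ln(1+r) = −ln(0.72016)/ln(1.01658) ≈ 19.960, so the balance reaches zero during payment 20.

20 payments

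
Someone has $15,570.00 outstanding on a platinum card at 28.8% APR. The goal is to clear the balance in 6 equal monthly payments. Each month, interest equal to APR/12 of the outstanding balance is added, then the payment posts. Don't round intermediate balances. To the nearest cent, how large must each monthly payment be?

Monthly rate r = 28.8%/12 = 2.4% = 0.024.
Level-payment amortization: P = B₀·r / (1 − (1+r)^(−n)) = 15570.00·0.024 / (1 − 1.024^(−6)).
Denominator 1 − (1+r)^(−6) = 0.132638262.
P = 373.68 / 0.132638262 ≈ 2817.29.

$2,817.29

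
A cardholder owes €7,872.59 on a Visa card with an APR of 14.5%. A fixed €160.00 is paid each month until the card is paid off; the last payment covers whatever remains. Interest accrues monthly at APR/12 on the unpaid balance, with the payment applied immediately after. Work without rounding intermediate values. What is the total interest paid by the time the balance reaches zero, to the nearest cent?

Monthly rate r = 14.5%/12 = 1.20833% = 0.0120833.
Payoff takes n = ⌈−ln(1 − rB₀/P)/ln(1+r)⌉ = ⌈75.160⌉ = 76 payments; the last is €25.78.
Total paid = 75·€160.00 + €25.78 = €12,025.78.
Total interest = total paid − principal = €12,025.78 − €7,872.59 = €4,153.19.

€4,153.19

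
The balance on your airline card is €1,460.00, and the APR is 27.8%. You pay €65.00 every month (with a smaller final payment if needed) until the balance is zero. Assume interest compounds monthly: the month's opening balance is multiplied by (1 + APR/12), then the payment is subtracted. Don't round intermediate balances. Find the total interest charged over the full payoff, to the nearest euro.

€625

Monthly rate r = 27.8%/12 = 2.31667% = 0.0231667.
Payoff takes n = ⌈−ln(1 − rB₀/P)/ln(1+r)⌉ = ⌈32.080⌉ = 33 payments; the last is €5.28.
Total paid = 32·€65.00 + €5.28 = €2,085.28.
Total interest = total paid − principal = €2,085.28 − €1,460.00 = €625.28.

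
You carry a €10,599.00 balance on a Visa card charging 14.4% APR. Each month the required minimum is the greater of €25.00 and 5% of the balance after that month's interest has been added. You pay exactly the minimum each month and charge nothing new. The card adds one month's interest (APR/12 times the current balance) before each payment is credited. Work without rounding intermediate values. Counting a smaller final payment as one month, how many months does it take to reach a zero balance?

101 months

Monthly rate r = 14.4%/12 = 1.2% = 0.012.
While 5% of the post-interest balance exceeds €25.00, each month B ← (B·(1+r))·(1 − 0.05), i.e. B shrinks by the factor (1+r)·0.95 = 0.9614.
This holds for months 1–78. Entering month 79 the balance is €491.80; 5% of the post-interest balance is now below €25.00, so the flat €25.00 minimum applies from here.
From month 79 a fixed €25.00 at rate r clears €491.80 in 23 more payments. Total: 78 + 23 = 101 months.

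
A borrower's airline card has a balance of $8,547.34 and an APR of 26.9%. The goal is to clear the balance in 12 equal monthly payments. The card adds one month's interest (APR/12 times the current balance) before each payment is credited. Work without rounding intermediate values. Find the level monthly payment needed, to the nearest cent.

$820.28

Monthly rate r = 26.9%/12 = 2.24167% = 0.0224167.
Level-payment amortization: P = B₀·r / (1 − (1+r)^(−n)) = 8547.34·0.0224167 / (1 − 1.02242^(−12)).
Denominator 1 − (1+r)^(−12) = 0.233583308.
P = 191.603 / 0.233583308 ≈ 820.28.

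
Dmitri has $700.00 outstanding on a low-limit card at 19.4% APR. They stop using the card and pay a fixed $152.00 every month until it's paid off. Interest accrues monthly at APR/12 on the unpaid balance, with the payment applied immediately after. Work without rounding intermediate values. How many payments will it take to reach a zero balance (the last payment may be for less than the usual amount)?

Monthly rate r = 19.4%/12 = 1.61667% = 0.0161667.
Recurrence: B ← B·(1+r) − $152.00.
Month 1: interest $11.32; balance after payment $559.32.
Month 2: interest $9.04; balance after payment $416.36.
Month 3: interest $6.73; balance after payment $271.09.
Month 4: interest $4.38; balance after payment $123.47.
Month 5: interest $2.00; balance after payment $0.00.

5 payments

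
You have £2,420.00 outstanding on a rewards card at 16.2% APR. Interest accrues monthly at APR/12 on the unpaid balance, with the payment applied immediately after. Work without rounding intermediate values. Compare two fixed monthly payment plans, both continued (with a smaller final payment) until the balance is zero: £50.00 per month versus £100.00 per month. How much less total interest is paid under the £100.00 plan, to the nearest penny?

£1,000.81

Monthly rate r = 16.2%/12 = 1.35% = 0.0135.
At £50.00/mo: n = ⌈−ln(1 − rB₀/P)/ln(1+r)⌉ = 80 payments (last £0.82); total interest = total paid − £2,420.00 = £1,530.82.
At £100.00/mo: 30 payments (last £50.01); total interest £530.01.
Interest saved = £1,530.82 − £530.01 = £1,000.81.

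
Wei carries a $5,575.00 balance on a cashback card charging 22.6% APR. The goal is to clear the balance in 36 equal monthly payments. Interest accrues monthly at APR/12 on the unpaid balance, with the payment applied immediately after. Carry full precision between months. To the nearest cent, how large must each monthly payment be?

$214.65

Monthly rate r = 22.6%/12 = 1.88333% = 0.0188333.
Level-payment amortization: P = B₀·r / (1 − (1+r)^(−n)) = 5575.00·0.0188333 / (1 − 1.01883^(−36)).
Denominator 1 − (1+r)^(−36) = 0.489157801.
P = 104.996 / 0.489157801 ≈ 214.65.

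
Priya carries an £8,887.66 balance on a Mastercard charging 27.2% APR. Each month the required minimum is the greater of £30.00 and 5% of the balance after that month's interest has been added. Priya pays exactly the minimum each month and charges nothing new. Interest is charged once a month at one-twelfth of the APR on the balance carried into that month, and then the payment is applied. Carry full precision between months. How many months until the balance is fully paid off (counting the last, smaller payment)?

121 months

Monthly rate r = 27.2%/12 = 2.26667% = 0.0226667.
While 5% of the post-interest balance exceeds £30.00, each month B ← (B·(1+r))·(1 − 0.05), i.e. B shrinks by the factor (1+r)·0.95 = 0.97153.
This holds for months 1–95. Entering month 96 the balance is £571.83; 5% of the post-interest balance is now below £30.00, so the flat £30.00 minimum applies from here.
From month 96 a fixed £30.00 at rate r clears £571.83 in 26 more payments. Total: 95 + 26 = 121 months.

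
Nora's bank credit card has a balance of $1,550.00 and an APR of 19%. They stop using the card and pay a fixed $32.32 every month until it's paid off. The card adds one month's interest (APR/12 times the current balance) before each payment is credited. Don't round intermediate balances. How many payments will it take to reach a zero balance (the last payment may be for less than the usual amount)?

Monthly rate r = 19%/12 = 1.58333% = 0.0158333.
Recurrence: B ← B·(1+r) − $32.32.
Month 1: interest $24.54; balance after payment $1,542.22.
Month 2: interest $24.42; balance after payment $1,534.32.
Closed form: n = −ln(1 − rB₀/P)/ln(1+r) = −ln(0.24067)/ln(1.01583) ≈ 90.669, so the balance reaches zero during payment 91.

91 payments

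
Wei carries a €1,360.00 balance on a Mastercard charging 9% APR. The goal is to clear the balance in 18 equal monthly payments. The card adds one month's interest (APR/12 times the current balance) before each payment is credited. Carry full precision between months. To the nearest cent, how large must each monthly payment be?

€81.05

Monthly rate r = 9%/12 = 0.75% = 0.0075.
Level-payment amortization: P = B₀·r / (1 − (1+r)^(−n)) = 1360.00·0.0075 / (1 − 1.0075^(−18)).
Denominator 1 − (1+r)^(−18) = 0.125843858.
P = 10.2 / 0.125843858 ≈ 81.05.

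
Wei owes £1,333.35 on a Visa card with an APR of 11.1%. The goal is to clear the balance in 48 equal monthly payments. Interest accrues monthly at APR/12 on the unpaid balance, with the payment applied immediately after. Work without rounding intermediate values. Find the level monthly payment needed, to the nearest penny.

Monthly rate r = 11.1%/12 = 0.925% = 0.00925.
Level-payment amortization: P = B₀·r / (1 − (1+r)^(−n)) = 1333.35·0.00925 / (1 − 1.00925^(−48)).
Denominator 1 − (1+r)^(−48) = 0.35722406.
P = 12.3335 / 0.35722406 ≈ 34.53.

£34.53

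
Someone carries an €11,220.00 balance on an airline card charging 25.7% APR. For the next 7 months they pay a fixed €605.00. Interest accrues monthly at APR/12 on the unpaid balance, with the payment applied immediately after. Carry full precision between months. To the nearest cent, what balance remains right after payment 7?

€8,497.06

Monthly rate r = 25.7%/12 = 2.14167% = 0.0214167.
Each month: B ← B·(1+r) − €605.00.
Month 1: interest €240.30; balance after payment €10,855.30.
Month 2: interest €232.48; balance after payment €10,482.78.
Month 3: interest €224.51; balance after payment €10,102.29.
Month 4: interest €216.36; balance after payment €9,713.64.
Month 5: interest €208.03; balance after payment €9,316.68.
Month 6: interest €199.53; balance after payment €8,911.21.
Month 7: interest €190.85; balance after payment €8,497.06.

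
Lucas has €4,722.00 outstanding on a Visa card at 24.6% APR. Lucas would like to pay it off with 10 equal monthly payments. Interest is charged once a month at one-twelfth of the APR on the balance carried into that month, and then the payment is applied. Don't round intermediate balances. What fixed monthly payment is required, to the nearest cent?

€527.06

Monthly rate r = 24.6%/12 = 2.05% = 0.0205.
Level-payment amortization: P = B₀·r / (1 − (1+r)^(−n)) = 4722.00·0.0205 / (1 − 1.0205^(−10)).
Denominator 1 − (1+r)^(−10) = 0.183662195.
P = 96.801 / 0.183662195 ≈ 527.06.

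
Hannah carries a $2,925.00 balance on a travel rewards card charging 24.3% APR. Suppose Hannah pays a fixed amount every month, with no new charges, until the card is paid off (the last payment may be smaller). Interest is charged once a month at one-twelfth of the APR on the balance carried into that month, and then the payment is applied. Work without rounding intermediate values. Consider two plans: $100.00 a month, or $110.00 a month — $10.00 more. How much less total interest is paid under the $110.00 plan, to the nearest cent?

$233.03

Monthly rate r = 24.3%/12 = 2.025% = 0.02025.
At $100.00/mo: n = ⌈−ln(1 − rB₀/P)/ln(1+r)⌉ = 45 payments (last $75.78); total interest = total paid − $2,925.00 = $1,550.78.
At $110.00/mo: 39 payments (last $62.75); total interest $1,317.75.
Interest saved = $1,550.78 − $1,317.75 = $233.03.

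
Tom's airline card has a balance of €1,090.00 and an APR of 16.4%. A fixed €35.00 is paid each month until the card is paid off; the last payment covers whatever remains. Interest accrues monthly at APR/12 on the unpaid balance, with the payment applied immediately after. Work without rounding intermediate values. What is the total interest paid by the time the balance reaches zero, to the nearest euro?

Monthly rate r = 16.4%/12 = 1.36667% = 0.0136667.
Payoff takes n = ⌈−ln(1 − rB₀/P)/ln(1+r)⌉ = ⌈40.847⌉ = 41 payments; the last is €29.68.
Total paid = 40·€35.00 + €29.68 = €1,429.68.
Total interest = total paid − principal = €1,429.68 − €1,090.00 = €339.68.

€340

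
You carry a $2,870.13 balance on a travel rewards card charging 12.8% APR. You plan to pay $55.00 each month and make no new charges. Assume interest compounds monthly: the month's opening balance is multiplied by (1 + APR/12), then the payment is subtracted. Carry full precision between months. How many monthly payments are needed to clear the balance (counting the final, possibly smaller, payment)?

77 months

Monthly rate r = 12.8%/12 = 1.06667% = 0.0106667.
Recurrence: B ← B·(1+r) − $55.00.
Month 1: interest $30.61; balance after payment $2,845.74.
Month 2: interest $30.35; balance after payment $2,821.10.
Closed form: n = −ln(1 − rB₀/P)/ln(1+r) = −ln(0.44337)/ln(1.01067) ≈ 76.658, so the balance reaches zero during payment 77.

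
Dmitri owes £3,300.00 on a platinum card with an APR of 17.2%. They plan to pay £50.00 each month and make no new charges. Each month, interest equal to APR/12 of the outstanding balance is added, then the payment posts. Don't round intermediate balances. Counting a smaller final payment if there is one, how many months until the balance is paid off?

Monthly rate r = 17.2%/12 = 1.43333% = 0.0143333.
Recurrence: B ← B·(1+r) − £50.00.
Month 1: interest £47.30; balance after payment £3,297.30.
Month 2: interest £47.26; balance after payment £3,294.56.
Closed form: n = −ln(1 − rB₀/P)/ln(1+r) = −ln(0.054)/ln(1.01433) ≈ 205.091, so the balance reaches zero during payment 206.

206 payments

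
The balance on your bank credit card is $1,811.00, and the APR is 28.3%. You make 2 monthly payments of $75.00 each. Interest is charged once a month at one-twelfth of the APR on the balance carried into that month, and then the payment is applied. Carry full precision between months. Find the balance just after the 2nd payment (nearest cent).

Monthly rate r = 28.3%/12 = 2.35833% = 0.0235833.
Each month: B ← B·(1+r) − $75.00.
Month 1: interest $42.71; balance after payment $1,778.71.
Month 2: interest $41.95; balance after payment $1,745.66.

$1,745.66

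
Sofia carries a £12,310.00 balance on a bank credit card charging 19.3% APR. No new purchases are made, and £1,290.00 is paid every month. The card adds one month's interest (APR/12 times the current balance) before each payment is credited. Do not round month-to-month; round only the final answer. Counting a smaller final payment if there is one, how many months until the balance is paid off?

Monthly rate r = 19.3%/12 = 1.60833% = 0.0160833.
Recurrence: B ← B·(1+r) − £1,290.00.
Month 1: interest £197.99; balance after payment £11,217.99.
Month 2: interest £180.42; balance after payment £10,108.41.
Closed form: n = −ln(1 − rB₀/P)/ln(1+r) = −ln(0.84652)/ln(1.01608) ≈ 10.443, so the balance reaches zero during payment 11.

11 payments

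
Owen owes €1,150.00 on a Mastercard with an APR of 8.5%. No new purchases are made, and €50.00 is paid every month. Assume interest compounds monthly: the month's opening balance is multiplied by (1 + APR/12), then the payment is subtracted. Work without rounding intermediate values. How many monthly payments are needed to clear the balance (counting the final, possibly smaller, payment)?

Monthly rate r = 8.5%/12 = 0.708333% = 0.00708333.
Recurrence: B ← B·(1+r) − €50.00.
Month 1: interest €8.15; balance after payment €1,108.15.
Month 2: interest €7.85; balance after payment €1,066.00.
Closed form: n = −ln(1 − rB₀/P)/ln(1+r) = −ln(0.83708)/ln(1.00708) ≈ 25.194, so the balance reaches zero during payment 26.

26 months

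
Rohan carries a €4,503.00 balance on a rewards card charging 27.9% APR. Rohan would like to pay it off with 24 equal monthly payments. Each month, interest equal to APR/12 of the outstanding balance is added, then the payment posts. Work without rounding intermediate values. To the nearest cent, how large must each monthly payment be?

€246.93

Monthly rate r = 27.9%/12 = 2.325% = 0.02325.
Level-payment amortization: P = B₀·r / (1 − (1+r)^(−n)) = 4503.00·0.02325 / (1 − 1.02325^(−24)).
Denominator 1 − (1+r)^(−24) = 0.423979526.
P = 104.695 / 0.423979526 ≈ 246.93.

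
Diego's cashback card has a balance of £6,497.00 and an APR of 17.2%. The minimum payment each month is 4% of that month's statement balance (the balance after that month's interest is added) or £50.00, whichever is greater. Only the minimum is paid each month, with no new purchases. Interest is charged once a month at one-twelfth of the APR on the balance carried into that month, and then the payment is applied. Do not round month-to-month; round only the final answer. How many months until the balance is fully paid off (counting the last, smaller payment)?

Monthly rate r = 17.2%/12 = 1.43333% = 0.0143333.
While 4% of the post-interest balance exceeds £50.00, each month B ← (B·(1+r))·(1 − 0.04), i.e. B shrinks by the factor (1+r)·0.96 = 0.97376.
This holds for months 1–63. Entering month 64 the balance is £1,216.70; 4% of the post-interest balance is now below £50.00, so the flat £50.00 minimum applies from here.
From month 64 a fixed £50.00 at rate r clears £1,216.70 in 31 more payments. Total: 63 + 31 = 94 months.

94 months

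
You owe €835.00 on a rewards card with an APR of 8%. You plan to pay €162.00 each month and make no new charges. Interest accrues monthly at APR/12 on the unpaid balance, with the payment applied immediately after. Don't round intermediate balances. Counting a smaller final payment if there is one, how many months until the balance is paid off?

6 months

Monthly rate r = 8%/12 = 0.666667% = 0.00666667.
Recurrence: B ← B·(1+r) − €162.00.
Month 1: interest €5.57; balance after payment €678.57.
Month 2: interest €4.52; balance after payment €521.09.
Month 3: interest €3.47; balance after payment €362.56.
Month 4: interest €2.42; balance after payment €202.98.
Month 5: interest €1.35; balance after payment €42.33.
Month 6: interest €0.28; balance after payment €0.00.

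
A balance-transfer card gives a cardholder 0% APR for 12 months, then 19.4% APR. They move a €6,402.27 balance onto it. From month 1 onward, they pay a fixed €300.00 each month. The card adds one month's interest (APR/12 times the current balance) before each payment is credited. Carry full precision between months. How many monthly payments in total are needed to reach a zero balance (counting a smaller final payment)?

23 payments

Promo months 1–12 at r₀ = 0%/12 = 0; months 13+ at r₁ = 19.4%/12 = 0.0161667.
After month 12 (no interest yet): B = €6,402.27 − 12·€300.00 = €2,802.27.
Then at r₁ with €300.00/mo: n₂ = −ln(1 − r₁·B/P)/ln(1+r₁) ≈ 10.21 → 11 more payments.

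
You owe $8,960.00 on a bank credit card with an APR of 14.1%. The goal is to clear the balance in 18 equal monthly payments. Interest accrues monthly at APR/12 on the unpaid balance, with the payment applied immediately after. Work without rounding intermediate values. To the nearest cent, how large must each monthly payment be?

Monthly rate r = 14.1%/12 = 1.175% = 0.01175.
Level-payment amortization: P = B₀·r / (1 − (1+r)^(−n)) = 8960.00·0.01175 / (1 − 1.01175^(−18)).
Denominator 1 − (1+r)^(−18) = 0.189632221.
P = 105.28 / 0.189632221 ≈ 555.18.

$555.18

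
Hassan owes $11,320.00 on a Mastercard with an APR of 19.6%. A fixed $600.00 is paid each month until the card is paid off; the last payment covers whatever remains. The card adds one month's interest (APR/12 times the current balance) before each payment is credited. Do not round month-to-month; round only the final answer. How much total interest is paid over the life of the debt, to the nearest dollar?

Monthly rate r = 19.6%/12 = 1.63333% = 0.0163333.
Payoff takes n = ⌈−ln(1 − rB₀/P)/ln(1+r)⌉ = ⌈22.738⌉ = 23 payments; the last is $444.00.
Total paid = 22·$600.00 + $444.00 = $13,644.00.
Total interest = total paid − principal = $13,644.00 − $11,320.00 = $2,324.00.

$2,324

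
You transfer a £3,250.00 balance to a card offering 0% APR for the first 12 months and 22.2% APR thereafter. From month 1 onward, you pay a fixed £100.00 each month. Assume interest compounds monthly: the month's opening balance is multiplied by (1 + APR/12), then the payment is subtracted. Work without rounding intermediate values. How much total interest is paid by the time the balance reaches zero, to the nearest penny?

Promo months 1–12 at r₀ = 0%/12 = 0; months 13+ at r₁ = 22.2%/12 = 0.0185.
After month 12 (no interest yet): B = £3,250.00 − 12·£100.00 = £2,050.00.
Then at r₁ with £100.00/mo: n₂ = −ln(1 − r₁·B/P)/ln(1+r₁) ≈ 26.01 → 27 more payments.
Total paid = 38·£100.00 + £1.22 = £3,801.22; interest = £3,801.22 − £3,250.00 = £551.22.

£551.22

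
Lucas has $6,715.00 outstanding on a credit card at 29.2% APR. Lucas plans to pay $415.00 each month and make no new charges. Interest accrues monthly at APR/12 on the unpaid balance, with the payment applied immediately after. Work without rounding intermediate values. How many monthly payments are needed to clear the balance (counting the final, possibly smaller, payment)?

Monthly rate r = 29.2%/12 = 2.43333% = 0.0243333.
Recurrence: B ← B·(1+r) − $415.00.
Month 1: interest $163.40; balance after payment $6,463.40.
Month 2: interest $157.28; balance after payment $6,205.67.
Closed form: n = −ln(1 − rB₀/P)/ln(1+r) = −ln(0.60627)/ln(1.02433) ≈ 20.815, so the balance reaches zero during payment 21.

21 months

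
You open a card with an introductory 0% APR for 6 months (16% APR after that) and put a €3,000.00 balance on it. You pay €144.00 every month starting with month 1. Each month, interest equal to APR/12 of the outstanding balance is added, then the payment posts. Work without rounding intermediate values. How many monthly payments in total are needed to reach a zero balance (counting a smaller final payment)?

Promo months 1–6 at r₀ = 0%/12 = 0; months 7+ at r₁ = 16%/12 = 0.0133333.
After month 6 (no interest yet): B = €3,000.00 − 6·€144.00 = €2,136.00.
Then at r₁ with €144.00/mo: n₂ = −ln(1 − r₁·B/P)/ln(1+r₁) ≈ 16.64 → 17 more payments.

23 payments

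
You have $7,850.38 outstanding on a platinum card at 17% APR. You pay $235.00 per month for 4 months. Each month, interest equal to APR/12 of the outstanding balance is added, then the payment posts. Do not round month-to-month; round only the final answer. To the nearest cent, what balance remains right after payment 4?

Monthly rate r = 17%/12 = 1.41667% = 0.0141667.
Each month: B ← B·(1+r) − $235.00.
Month 1: interest $111.21; balance after payment $7,726.59.
Month 2: interest $109.46; balance after payment $7,601.05.
Month 3: interest $107.68; balance after payment $7,473.74.
Month 4: interest $105.88; balance after payment $7,344.61.

$7,344.61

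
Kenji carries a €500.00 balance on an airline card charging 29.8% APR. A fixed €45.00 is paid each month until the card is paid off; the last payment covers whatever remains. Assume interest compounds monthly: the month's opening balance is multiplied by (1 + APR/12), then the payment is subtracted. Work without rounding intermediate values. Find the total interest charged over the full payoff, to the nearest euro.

Monthly rate r = 29.8%/12 = 2.48333% = 0.0248333.
Payoff takes n = ⌈−ln(1 − rB₀/P)/ln(1+r)⌉ = ⌈13.162⌉ = 14 payments; the last is €7.36.
Total paid = 13·€45.00 + €7.36 = €592.36.
Total interest = total paid − principal = €592.36 − €500.00 = €92.36.

€92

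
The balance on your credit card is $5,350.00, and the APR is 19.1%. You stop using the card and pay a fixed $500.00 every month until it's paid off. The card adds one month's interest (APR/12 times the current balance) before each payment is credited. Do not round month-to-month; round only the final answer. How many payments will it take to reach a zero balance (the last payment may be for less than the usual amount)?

Monthly rate r = 19.1%/12 = 1.59167% = 0.0159167.
Recurrence: B ← B·(1+r) − $500.00.
Month 1: interest $85.15; balance after payment $4,935.15.
Month 2: interest $78.55; balance after payment $4,513.71.
Closed form: n = −ln(1 − rB₀/P)/ln(1+r) = −ln(0.82969)/ln(1.01592) ≈ 11.823, so the balance reaches zero during payment 12.

12 months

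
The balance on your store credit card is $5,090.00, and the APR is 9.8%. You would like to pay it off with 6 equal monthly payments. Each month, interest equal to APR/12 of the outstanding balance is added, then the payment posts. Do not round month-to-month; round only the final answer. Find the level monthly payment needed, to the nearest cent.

$872.75

Monthly rate r = 9.8%/12 = 0.816667% = 0.00816667.
Level-payment amortization: P = B₀·r / (1 − (1+r)^(−n)) = 5090.00·0.00816667 / (1 − 1.00817^(−6)).
Denominator 1 − (1+r)^(−6) = 0.0476293668.
P = 41.5683 / 0.0476293668 ≈ 872.75.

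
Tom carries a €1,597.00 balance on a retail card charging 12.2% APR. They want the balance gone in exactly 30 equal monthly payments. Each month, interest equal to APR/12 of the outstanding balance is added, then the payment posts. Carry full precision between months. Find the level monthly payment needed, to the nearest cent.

Monthly rate r = 12.2%/12 = 1.01667% = 0.0101667.
Level-payment amortization: P = B₀·r / (1 − (1+r)^(−n)) = 1597.00·0.0101667 / (1 − 1.01017^(−30)).
Denominator 1 − (1+r)^(−30) = 0.26174059.
P = 16.2362 / 0.26174059 ≈ 62.03.

€62.03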